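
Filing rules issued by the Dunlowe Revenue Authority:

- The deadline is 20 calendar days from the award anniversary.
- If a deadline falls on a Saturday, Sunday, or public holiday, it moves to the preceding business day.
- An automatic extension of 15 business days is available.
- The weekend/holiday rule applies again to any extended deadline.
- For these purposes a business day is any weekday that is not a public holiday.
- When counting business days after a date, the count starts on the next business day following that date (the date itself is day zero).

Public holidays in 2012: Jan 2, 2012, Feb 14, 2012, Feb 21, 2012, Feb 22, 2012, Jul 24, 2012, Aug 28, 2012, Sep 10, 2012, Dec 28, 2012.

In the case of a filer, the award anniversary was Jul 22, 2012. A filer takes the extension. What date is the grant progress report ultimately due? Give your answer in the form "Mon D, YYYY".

Sep 3, 2012

From Jul 22, 2012, 20 calendar days later is Aug 11, 2012.
Aug 11, 2012 is a Saturday; the preceding business day is Aug 10, 2012 (Friday).
Counting 15 further business days from Aug 10, 2012 reaches Sep 3, 2012.
Sep 3, 2012 (Monday) is already a business day.
So the filing is due Sep 3, 2012.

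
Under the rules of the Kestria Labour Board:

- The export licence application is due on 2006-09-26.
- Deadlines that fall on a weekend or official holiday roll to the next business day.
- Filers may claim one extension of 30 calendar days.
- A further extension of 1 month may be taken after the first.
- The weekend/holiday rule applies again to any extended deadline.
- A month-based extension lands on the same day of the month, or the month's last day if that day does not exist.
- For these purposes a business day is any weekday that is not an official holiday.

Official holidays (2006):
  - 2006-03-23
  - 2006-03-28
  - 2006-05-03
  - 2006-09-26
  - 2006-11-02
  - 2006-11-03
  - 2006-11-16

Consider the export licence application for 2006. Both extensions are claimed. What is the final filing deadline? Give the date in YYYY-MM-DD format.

2006-11-27

The stated deadline is 2006-09-26.
2006-09-26 is a listed holiday; the next business day is 2006-09-27 (Wednesday).
Add the 30 calendar-day extension to 2006-09-27: 2006-10-27.
Since 2006-10-27 is a Friday and not a holiday, the date is unchanged.
The 1 month extension carries 2006-10-27 to 2006-11-27.
Since 2006-11-27 is a Monday and not a holiday, the date is unchanged.
The final due date is 2006-11-27.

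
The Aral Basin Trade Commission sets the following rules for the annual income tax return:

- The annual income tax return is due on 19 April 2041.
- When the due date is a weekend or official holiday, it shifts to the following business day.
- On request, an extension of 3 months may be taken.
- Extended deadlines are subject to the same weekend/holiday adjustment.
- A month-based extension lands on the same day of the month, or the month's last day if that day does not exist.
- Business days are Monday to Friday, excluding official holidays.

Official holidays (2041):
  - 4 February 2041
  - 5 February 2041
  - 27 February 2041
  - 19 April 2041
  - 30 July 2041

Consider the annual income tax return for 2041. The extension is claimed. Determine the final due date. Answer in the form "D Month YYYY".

The statutory due date is 19 April 2041.
Because 19 April 2041 is a listed holiday, the deadline becomes 22 April 2041 (Monday).
Add 3 months to 22 April 2041: 22 July 2041.
22 July 2041 is a Monday and not a listed holiday, so it stands.
The final due date is 22 July 2041.

22 July 2041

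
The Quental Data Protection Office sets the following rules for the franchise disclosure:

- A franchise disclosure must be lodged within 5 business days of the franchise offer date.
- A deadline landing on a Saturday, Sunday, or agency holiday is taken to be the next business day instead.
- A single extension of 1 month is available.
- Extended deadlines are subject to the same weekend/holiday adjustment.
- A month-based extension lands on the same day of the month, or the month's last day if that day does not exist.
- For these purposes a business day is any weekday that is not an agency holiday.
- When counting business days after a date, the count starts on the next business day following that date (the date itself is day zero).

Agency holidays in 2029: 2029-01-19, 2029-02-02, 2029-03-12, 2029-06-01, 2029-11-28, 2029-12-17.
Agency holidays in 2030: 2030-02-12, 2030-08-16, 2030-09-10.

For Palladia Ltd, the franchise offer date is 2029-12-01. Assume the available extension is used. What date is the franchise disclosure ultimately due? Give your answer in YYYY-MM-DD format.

2030-01-07

5 business days after 2029-12-01, excluding weekends and holidays, is 2029-12-07.
Since 2029-12-07 is a Friday and not a holiday, the date is unchanged.
Add 1 month to 2029-12-07: 2030-01-07.
2030-01-07 (Monday) is already a business day.
The final due date is 2030-01-07.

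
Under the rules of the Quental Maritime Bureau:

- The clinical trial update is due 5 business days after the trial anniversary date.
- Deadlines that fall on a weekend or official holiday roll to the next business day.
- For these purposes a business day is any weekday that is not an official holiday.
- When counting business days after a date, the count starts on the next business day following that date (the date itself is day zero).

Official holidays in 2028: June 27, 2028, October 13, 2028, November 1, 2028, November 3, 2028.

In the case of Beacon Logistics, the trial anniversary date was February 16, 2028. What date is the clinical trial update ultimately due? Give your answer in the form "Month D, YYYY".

5 business days after February 16, 2028, excluding weekends and holidays, is February 23, 2028.
Since February 23, 2028 is a Wednesday and not a holiday, the date is unchanged.
Final deadline: February 23, 2028.

February 23, 2028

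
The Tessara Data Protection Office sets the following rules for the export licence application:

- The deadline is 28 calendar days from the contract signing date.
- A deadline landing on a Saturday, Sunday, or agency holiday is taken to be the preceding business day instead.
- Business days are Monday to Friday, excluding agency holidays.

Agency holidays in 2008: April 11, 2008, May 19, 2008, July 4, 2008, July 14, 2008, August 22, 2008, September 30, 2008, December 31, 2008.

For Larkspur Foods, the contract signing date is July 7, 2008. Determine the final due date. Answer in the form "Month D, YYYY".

August 4, 2008

From July 7, 2008, 28 calendar days later is August 4, 2008.
August 4, 2008 is a Monday and not a listed holiday, so it stands.
Final deadline: August 4, 2008.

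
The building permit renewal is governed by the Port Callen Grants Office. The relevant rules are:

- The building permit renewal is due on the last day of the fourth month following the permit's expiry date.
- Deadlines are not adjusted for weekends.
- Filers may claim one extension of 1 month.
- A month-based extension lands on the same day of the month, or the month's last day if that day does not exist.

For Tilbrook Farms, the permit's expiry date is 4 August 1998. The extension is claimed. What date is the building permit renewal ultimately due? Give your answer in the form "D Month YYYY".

31 January 1999

4 months after 4 August 1998 falls in December 1998; the last day of that month is 31 December 1998.
31 December 1998 is a Thursday; no weekend or holiday adjustment applies.
The 1 month extension carries 31 December 1998 to 31 January 1999.
No adjustment is made for weekends or holidays, so 31 January 1999 stands.
The final due date is 31 January 1999.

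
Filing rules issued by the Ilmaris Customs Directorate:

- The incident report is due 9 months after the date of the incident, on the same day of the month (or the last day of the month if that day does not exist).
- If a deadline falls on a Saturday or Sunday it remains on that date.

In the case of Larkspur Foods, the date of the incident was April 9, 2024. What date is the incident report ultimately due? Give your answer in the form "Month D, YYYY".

Moving 9 months forward from April 9, 2024 on the corresponding day gives January 9, 2025.
January 9, 2025 falls on a Thursday. The rules make no weekend/holiday allowance, so it remains January 9, 2025.
So the filing is due January 9, 2025.

January 9, 2025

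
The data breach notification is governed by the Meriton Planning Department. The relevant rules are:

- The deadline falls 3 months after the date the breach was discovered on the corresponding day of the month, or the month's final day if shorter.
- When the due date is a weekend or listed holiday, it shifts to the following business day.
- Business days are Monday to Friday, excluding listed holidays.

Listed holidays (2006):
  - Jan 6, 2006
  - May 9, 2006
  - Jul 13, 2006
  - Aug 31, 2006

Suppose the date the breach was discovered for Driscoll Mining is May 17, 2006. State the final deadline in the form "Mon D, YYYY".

3 months from May 17, 2006 is Aug 17, 2006.
Aug 17, 2006 falls on a Thursday, which is a business day, so no adjustment is needed.
The final due date is Aug 17, 2006.

Aug 17, 2006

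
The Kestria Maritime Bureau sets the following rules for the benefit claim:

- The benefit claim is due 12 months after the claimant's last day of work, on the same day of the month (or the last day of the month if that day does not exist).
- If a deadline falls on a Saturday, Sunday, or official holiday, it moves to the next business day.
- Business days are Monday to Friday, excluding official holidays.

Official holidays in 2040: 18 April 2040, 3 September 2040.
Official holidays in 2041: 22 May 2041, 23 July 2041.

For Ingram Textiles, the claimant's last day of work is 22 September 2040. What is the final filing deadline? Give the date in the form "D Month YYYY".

23 September 2041

Moving 12 months forward from 22 September 2040 on the corresponding day gives 22 September 2041.
22 September 2041 falls on a Sunday. Rolling to the next business day gives 23 September 2041, a Monday.
Final deadline: 23 September 2041.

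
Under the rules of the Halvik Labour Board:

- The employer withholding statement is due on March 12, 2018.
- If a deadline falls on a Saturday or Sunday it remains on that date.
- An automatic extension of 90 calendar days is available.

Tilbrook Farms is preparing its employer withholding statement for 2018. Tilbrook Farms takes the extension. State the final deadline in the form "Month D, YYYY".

June 10, 2018

Start from the fixed due date, March 12, 2018.
No adjustment is made for weekends or holidays, so March 12, 2018 stands.
Add the 90 calendar-day extension to March 12, 2018: June 10, 2018.
No adjustment is made for weekends or holidays, so June 10, 2018 stands.
Final deadline: June 10, 2018.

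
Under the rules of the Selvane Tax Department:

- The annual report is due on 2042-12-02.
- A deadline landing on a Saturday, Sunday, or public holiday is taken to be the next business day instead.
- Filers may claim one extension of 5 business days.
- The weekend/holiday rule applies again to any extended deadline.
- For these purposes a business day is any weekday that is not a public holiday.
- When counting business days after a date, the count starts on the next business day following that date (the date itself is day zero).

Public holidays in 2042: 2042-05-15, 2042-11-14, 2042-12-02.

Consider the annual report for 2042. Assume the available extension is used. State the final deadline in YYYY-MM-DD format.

2042-12-10

The stated deadline is 2042-12-02.
Because 2042-12-02 is a listed holiday, the deadline becomes 2042-12-03 (Wednesday).
Applying the 5-business-day extension: 5 business days after 2042-12-03 is 2042-12-10.
2042-12-10 falls on a Wednesday, which is a business day, so no adjustment is needed.
Final deadline: 2042-12-10.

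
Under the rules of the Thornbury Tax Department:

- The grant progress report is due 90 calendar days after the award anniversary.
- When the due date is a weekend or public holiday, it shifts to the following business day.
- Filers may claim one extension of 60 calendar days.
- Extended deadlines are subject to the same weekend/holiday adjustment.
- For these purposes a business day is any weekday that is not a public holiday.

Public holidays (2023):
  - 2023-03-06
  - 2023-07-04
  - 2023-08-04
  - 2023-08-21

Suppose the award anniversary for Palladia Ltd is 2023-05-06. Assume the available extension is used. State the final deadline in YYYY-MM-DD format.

2023-10-06

Adding 90 calendar days to 2023-05-06 gives 2023-08-04.
2023-08-04 is a listed holiday, so it moves to the next business day, 2023-08-07 (Monday).
The 60-calendar-day extension moves the deadline from 2023-08-07 to 2023-10-06.
Since 2023-10-06 is a Friday and not a holiday, the date is unchanged.
So the filing is due 2023-10-06.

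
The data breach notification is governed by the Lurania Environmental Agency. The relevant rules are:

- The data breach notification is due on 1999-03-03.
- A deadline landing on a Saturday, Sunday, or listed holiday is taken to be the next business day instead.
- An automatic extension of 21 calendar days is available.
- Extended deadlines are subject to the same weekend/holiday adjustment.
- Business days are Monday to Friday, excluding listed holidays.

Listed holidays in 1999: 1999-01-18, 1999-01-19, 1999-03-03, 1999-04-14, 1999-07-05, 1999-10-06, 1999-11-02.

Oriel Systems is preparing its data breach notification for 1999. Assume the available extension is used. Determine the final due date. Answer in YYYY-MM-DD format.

The stated deadline is 1999-03-03.
1999-03-03 is a listed holiday, so it moves to the next business day, 1999-03-04 (Thursday).
Applying the 21-calendar-day extension: 1999-03-04 + 21 days = 1999-03-25.
1999-03-25 is a Thursday and not a listed holiday, so it stands.
Deadline: 1999-03-25.

1999-03-25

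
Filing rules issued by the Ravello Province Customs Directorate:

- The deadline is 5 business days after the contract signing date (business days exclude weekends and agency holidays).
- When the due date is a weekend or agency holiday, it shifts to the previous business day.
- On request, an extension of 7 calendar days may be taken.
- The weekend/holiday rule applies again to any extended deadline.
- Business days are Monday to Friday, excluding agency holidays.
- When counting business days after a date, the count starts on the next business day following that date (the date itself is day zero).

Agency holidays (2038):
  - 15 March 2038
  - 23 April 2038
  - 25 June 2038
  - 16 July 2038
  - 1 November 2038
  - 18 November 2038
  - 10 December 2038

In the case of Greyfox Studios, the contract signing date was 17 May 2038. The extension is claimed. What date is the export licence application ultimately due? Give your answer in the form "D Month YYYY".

31 May 2038

Counting 5 business days after 17 May 2038 (skipping weekends and listed holidays) reaches 24 May 2038.
24 May 2038 falls on a Monday, which is a business day, so no adjustment is needed.
The 7-calendar-day extension moves the deadline from 24 May 2038 to 31 May 2038.
31 May 2038 falls on a Monday, which is a business day, so no adjustment is needed.
Deadline: 31 May 2038.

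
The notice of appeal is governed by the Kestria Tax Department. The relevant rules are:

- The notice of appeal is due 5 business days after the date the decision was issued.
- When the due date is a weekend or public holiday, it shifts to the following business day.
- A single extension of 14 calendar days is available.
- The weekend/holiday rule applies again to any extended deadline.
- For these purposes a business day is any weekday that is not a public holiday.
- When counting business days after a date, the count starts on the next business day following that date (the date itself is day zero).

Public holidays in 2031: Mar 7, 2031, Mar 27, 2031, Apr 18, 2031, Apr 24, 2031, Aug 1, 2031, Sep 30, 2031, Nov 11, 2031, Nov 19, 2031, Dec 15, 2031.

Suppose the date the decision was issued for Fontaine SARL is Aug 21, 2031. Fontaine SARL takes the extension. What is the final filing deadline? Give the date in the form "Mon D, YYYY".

Counting 5 business days after Aug 21, 2031 (skipping weekends and listed holidays) reaches Aug 28, 2031.
Aug 28, 2031 (Thursday) is already a business day.
Add the 14 calendar-day extension to Aug 28, 2031: Sep 11, 2031.
Sep 11, 2031 falls on a Thursday, which is a business day, so no adjustment is needed.
Final deadline: Sep 11, 2031.

Sep 11, 2031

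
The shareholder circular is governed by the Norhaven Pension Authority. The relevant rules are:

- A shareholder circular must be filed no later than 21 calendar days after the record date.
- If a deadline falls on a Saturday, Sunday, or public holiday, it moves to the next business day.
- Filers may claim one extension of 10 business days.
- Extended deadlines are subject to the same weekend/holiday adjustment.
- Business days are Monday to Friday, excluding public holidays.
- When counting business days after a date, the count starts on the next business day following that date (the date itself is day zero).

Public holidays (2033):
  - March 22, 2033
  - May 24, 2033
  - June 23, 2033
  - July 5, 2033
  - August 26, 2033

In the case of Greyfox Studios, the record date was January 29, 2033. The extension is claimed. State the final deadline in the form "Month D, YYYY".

March 7, 2033

Adding 21 calendar days to January 29, 2033 gives February 19, 2033.
February 19, 2033 is a Saturday, so it moves to the next business day, February 21, 2033 (Monday).
Counting 10 further business days from February 21, 2033 reaches March 7, 2033.
March 7, 2033 is a Monday and not a listed holiday, so it stands.
Final deadline: March 7, 2033.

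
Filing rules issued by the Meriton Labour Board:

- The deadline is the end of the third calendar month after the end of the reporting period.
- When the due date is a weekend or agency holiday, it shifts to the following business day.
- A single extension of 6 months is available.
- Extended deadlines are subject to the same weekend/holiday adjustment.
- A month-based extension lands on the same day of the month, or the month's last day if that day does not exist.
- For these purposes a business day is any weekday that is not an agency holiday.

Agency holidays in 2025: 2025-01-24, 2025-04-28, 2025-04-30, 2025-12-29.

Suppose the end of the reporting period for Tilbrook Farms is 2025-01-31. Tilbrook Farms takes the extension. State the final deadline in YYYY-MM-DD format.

The third month after 2025-01-31 is April 2025, whose last day is 2025-04-30.
2025-04-30 is a listed holiday, so it moves to the next business day, 2025-05-01 (Thursday).
Add 6 months to 2025-05-01: 2025-11-01.
2025-11-01 is a Saturday, so it moves to the next business day, 2025-11-03 (Monday).
So the filing is due 2025-11-03.

2025-11-03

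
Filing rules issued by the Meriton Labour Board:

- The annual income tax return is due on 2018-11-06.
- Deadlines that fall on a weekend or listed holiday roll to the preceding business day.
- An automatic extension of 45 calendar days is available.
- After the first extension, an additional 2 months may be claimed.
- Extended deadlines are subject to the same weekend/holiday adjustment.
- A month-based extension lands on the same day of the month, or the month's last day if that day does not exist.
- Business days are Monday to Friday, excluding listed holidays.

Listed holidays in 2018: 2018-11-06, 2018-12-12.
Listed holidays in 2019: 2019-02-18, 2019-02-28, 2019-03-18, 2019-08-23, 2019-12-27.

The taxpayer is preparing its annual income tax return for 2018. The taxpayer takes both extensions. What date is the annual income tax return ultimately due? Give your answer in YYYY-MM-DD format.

Start from the fixed due date, 2018-11-06.
2018-11-06 falls on a listed holiday. Rolling to the preceding business day gives 2018-11-05, a Monday.
The 45-calendar-day extension moves the deadline from 2018-11-05 to 2018-12-20.
Since 2018-12-20 is a Thursday and not a holiday, the date is unchanged.
Add 2 months to 2018-12-20: 2019-02-20.
2019-02-20 is a Wednesday and not a listed holiday, so it stands.
So the filing is due 2019-02-20.

2019-02-20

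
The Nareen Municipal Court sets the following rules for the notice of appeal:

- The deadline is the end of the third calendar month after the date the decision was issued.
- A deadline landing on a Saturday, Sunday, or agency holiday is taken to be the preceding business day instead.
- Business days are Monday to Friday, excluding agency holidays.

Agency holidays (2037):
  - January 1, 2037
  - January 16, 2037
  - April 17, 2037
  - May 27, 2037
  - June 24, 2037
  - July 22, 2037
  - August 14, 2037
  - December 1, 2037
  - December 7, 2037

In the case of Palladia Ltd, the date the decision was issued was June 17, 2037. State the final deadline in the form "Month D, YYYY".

September 30, 2037

3 months after June 17, 2037 is September 2037; that month ends on September 30, 2037.
September 30, 2037 falls on a Wednesday, which is a business day, so no adjustment is needed.
Deadline: September 30, 2037.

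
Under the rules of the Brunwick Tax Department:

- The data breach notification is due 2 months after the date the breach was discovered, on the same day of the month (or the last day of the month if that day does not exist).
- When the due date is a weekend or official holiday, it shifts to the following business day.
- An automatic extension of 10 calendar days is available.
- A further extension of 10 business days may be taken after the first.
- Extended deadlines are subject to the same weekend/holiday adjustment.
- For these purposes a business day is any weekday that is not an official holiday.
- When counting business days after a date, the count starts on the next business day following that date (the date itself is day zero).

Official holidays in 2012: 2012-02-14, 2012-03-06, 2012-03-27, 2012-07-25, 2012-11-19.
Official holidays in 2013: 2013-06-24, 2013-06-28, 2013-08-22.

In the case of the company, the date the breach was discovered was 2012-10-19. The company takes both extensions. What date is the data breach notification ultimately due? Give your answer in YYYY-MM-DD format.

2013-01-14

2 months after 2012-10-19, on the same day of the month, is 2012-12-19.
2012-12-19 falls on a Wednesday, which is a business day, so no adjustment is needed.
Applying the 10-calendar-day extension: 2012-12-19 + 10 days = 2012-12-29.
2012-12-29 falls on a Saturday. Rolling to the next business day gives 2012-12-31, a Monday.
Applying the 10-business-day extension: 10 business days after 2012-12-31 is 2013-01-14.
2013-01-14 falls on a Monday, which is a business day, so no adjustment is needed.
Deadline: 2013-01-14.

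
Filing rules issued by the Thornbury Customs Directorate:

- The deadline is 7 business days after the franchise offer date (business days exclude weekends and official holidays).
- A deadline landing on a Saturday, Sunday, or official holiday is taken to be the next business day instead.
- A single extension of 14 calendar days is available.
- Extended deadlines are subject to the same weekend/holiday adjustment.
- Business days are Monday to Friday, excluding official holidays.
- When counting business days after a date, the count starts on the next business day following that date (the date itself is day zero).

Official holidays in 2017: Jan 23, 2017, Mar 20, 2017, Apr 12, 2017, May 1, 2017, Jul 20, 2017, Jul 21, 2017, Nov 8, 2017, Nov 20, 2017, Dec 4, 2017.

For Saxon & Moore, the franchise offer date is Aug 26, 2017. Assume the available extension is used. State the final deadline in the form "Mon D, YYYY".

Counting 7 business days after Aug 26, 2017 (skipping weekends and listed holidays) reaches Sep 5, 2017.
Sep 5, 2017 (Tuesday) is already a business day.
With the 14-day extension, Sep 5, 2017 becomes Sep 19, 2017.
Since Sep 19, 2017 is a Tuesday and not a holiday, the date is unchanged.
So the filing is due Sep 19, 2017.

Sep 19, 2017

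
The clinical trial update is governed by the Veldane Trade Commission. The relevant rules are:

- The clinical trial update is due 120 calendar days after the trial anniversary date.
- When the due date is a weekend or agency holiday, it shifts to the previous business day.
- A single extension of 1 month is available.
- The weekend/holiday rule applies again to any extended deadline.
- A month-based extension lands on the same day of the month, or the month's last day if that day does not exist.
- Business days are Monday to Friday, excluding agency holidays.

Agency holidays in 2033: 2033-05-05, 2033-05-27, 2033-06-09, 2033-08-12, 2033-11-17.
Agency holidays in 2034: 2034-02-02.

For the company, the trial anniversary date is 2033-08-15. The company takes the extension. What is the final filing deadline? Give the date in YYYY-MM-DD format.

Adding 120 calendar days to 2033-08-15 gives 2033-12-13.
2033-12-13 falls on a Tuesday, which is a business day, so no adjustment is needed.
Applying the 1 month extension: 1 month after 2033-12-13 is 2034-01-13.
2034-01-13 (Friday) is already a business day.
The final due date is 2034-01-13.

2034-01-13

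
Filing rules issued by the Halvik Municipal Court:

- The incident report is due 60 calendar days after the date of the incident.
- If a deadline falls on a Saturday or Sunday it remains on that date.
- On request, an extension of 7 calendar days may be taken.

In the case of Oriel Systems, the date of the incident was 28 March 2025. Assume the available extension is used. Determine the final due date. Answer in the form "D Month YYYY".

From 28 March 2025, 60 calendar days later is 27 May 2025.
27 May 2025 is a Tuesday; no weekend or holiday adjustment applies.
Applying the 7-calendar-day extension: 27 May 2025 + 7 days = 3 June 2025.
3 June 2025 falls on a Tuesday. The rules make no weekend/holiday allowance, so it remains 3 June 2025.
Final deadline: 3 June 2025.

3 June 2025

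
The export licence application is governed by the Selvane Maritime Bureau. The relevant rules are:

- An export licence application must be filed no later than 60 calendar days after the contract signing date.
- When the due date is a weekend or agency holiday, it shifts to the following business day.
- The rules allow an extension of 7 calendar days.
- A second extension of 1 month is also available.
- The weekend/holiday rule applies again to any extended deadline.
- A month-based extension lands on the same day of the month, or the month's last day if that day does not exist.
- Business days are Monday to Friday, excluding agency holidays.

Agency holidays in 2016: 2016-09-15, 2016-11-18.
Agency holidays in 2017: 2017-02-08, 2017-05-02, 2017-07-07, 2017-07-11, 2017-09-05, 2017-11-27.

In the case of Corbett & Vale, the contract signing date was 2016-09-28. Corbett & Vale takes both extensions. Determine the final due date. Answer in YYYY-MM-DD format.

2017-01-05

From 2016-09-28, 60 calendar days later is 2016-11-27.
2016-11-27 is a Sunday, so it moves to the next business day, 2016-11-28 (Monday).
With the 7-day extension, 2016-11-28 becomes 2016-12-05.
2016-12-05 falls on a Monday, which is a business day, so no adjustment is needed.
Applying the 1 month extension: 1 month after 2016-12-05 is 2017-01-05.
2017-01-05 (Thursday) is already a business day.
Final deadline: 2017-01-05.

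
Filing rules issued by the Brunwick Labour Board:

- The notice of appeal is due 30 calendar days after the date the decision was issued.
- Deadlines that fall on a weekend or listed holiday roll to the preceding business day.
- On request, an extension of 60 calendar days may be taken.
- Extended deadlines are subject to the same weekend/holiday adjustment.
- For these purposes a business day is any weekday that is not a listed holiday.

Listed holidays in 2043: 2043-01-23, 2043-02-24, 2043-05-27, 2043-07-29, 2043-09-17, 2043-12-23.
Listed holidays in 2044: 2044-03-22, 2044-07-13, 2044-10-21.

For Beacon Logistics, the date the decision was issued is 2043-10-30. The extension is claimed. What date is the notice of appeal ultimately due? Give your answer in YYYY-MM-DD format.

2044-01-26

30 calendar days after 2043-10-30 is 2043-11-29.
Because 2043-11-29 is a Sunday, the deadline becomes 2043-11-27 (Friday).
The 60-calendar-day extension moves the deadline from 2043-11-27 to 2044-01-26.
2044-01-26 is a Tuesday and not a listed holiday, so it stands.
The final due date is 2044-01-26.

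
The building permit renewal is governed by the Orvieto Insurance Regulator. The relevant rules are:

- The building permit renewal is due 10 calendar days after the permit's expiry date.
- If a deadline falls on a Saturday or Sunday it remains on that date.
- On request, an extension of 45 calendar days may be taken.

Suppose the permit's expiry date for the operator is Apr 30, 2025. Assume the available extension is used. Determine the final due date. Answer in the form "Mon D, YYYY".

Jun 24, 2025

Trigger date Apr 30, 2025 + 10 calendar days = May 10, 2025.
May 10, 2025 falls on a Saturday. The rules make no weekend/holiday allowance, so it remains May 10, 2025.
With the 45-day extension, May 10, 2025 becomes Jun 24, 2025.
Jun 24, 2025 is a Tuesday; no weekend or holiday adjustment applies.
Final deadline: Jun 24, 2025.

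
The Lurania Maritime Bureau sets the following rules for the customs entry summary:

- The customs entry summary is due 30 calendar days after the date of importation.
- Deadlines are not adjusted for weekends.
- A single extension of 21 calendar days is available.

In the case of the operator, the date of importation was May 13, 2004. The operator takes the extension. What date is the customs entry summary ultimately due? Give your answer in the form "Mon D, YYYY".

Trigger date May 13, 2004 + 30 calendar days = Jun 12, 2004.
Jun 12, 2004 falls on a Saturday. The rules make no weekend/holiday allowance, so it remains Jun 12, 2004.
Applying the 21-calendar-day extension: Jun 12, 2004 + 21 days = Jul 3, 2004.
Jul 3, 2004 falls on a Saturday. The rules make no weekend/holiday allowance, so it remains Jul 3, 2004.
So the filing is due Jul 3, 2004.

Jul 3, 2004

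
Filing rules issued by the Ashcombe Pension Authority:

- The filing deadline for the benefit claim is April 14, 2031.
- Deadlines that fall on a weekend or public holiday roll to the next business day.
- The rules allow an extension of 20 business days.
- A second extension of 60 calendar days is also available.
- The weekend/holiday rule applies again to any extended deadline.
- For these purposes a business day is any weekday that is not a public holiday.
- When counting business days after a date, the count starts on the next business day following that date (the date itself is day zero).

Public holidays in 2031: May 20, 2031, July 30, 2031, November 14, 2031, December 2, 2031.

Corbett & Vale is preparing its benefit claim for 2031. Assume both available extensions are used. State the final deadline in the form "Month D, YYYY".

July 11, 2031

Start from the fixed due date, April 14, 2031.
April 14, 2031 (Monday) is already a business day.
Counting 20 further business days from April 14, 2031 reaches May 12, 2031.
May 12, 2031 is a Monday and not a listed holiday, so it stands.
The 60-calendar-day extension moves the deadline from May 12, 2031 to July 11, 2031.
July 11, 2031 (Friday) is already a business day.
So the filing is due July 11, 2031.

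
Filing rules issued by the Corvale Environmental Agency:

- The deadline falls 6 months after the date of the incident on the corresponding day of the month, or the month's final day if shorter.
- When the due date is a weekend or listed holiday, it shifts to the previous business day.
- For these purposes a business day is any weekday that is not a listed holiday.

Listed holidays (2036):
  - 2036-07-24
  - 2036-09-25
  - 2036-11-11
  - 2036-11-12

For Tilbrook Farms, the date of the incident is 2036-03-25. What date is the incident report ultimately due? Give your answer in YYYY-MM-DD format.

6 months from 2036-03-25 is 2036-09-25.
2036-09-25 falls on a listed holiday. Rolling to the preceding business day gives 2036-09-24, a Wednesday.
The final due date is 2036-09-24.

2036-09-24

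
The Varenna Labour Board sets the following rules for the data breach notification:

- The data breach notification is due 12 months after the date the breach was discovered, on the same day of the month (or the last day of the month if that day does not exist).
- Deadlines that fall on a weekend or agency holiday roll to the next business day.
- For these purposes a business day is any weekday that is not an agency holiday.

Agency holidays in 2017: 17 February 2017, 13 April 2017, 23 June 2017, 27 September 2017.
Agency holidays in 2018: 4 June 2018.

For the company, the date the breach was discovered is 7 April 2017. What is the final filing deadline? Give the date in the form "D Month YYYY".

12 months from 7 April 2017 is 7 April 2018.
7 April 2018 falls on a Saturday. Rolling to the next business day gives 9 April 2018, a Monday.
So the filing is due 9 April 2018.

9 April 2018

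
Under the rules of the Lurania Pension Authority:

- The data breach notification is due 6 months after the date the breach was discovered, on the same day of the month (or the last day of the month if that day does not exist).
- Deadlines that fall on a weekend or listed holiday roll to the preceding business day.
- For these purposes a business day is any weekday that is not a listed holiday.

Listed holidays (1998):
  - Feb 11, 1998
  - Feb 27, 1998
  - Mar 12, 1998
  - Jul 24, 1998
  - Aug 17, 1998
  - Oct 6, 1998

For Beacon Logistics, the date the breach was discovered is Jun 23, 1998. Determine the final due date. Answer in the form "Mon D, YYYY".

Dec 23, 1998

6 months after Jun 23, 1998, on the same day of the month, is Dec 23, 1998.
Dec 23, 1998 falls on a Wednesday, which is a business day, so no adjustment is needed.
So the filing is due Dec 23, 1998.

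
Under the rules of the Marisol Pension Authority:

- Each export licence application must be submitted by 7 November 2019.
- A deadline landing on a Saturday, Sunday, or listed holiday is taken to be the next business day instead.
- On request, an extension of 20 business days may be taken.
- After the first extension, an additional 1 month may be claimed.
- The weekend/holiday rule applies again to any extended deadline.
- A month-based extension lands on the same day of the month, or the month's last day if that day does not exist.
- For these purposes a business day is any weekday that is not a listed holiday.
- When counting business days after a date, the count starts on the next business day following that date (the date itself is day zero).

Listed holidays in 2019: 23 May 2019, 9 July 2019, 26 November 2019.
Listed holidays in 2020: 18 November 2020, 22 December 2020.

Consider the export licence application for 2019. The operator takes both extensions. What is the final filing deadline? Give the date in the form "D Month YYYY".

6 January 2020

Start from the fixed due date, 7 November 2019.
7 November 2019 (Thursday) is already a business day.
Applying the 20-business-day extension: 20 business days after 7 November 2019 is 6 December 2019.
Since 6 December 2019 is a Friday and not a holiday, the date is unchanged.
Applying the 1 month extension: 1 month after 6 December 2019 is 6 January 2020.
6 January 2020 is a Monday and not a listed holiday, so it stands.
So the filing is due 6 January 2020.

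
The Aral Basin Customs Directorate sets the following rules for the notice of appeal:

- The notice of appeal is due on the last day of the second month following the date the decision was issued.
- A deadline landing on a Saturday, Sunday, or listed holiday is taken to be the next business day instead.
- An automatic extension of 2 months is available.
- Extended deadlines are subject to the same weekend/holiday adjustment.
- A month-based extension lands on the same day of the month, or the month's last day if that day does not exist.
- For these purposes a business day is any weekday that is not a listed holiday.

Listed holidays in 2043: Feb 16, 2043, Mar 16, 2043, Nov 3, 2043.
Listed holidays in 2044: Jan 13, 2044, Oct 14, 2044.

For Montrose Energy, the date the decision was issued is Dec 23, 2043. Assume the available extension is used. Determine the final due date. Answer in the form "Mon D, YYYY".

Apr 29, 2044

The second month after Dec 23, 2043 is February 2044, whose last day is Feb 29, 2044.
Since Feb 29, 2044 is a Monday and not a holiday, the date is unchanged.
The 2 months extension carries Feb 29, 2044 to Apr 29, 2044.
Apr 29, 2044 falls on a Friday, which is a business day, so no adjustment is needed.
Deadline: Apr 29, 2044.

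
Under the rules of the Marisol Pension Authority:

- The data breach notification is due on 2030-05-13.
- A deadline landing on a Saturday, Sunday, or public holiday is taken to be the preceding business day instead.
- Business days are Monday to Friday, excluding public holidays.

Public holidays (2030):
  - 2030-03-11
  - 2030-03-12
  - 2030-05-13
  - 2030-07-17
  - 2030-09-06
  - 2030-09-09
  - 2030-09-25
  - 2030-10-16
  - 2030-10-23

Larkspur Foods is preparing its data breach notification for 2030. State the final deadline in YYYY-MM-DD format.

2030-05-10

The stated deadline is 2030-05-13.
2030-05-13 falls on a listed holiday. Rolling to the preceding business day gives 2030-05-10, a Friday.
So the filing is due 2030-05-10.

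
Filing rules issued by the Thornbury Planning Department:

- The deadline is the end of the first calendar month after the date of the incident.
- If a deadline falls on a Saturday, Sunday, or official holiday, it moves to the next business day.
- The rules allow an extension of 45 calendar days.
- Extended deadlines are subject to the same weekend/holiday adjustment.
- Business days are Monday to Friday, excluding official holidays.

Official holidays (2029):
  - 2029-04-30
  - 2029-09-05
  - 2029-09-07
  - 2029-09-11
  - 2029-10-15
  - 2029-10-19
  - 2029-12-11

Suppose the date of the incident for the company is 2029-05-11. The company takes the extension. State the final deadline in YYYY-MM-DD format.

The first month after 2029-05-11 is June 2029, whose last day is 2029-06-30.
2029-06-30 is a Saturday, so it moves to the next business day, 2029-07-02 (Monday).
Add the 45 calendar-day extension to 2029-07-02: 2029-08-16.
2029-08-16 (Thursday) is already a business day.
The final due date is 2029-08-16.

2029-08-16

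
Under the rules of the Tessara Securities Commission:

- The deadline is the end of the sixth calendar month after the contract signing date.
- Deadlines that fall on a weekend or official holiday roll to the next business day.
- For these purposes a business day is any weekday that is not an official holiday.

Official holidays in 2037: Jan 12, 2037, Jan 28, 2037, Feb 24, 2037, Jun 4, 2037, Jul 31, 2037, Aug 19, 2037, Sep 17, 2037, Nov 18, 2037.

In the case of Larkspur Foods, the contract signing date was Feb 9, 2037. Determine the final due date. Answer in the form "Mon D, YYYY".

6 months after Feb 9, 2037 falls in August 2037; the last day of that month is Aug 31, 2037.
Aug 31, 2037 falls on a Monday, which is a business day, so no adjustment is needed.
Final deadline: Aug 31, 2037.

Aug 31, 2037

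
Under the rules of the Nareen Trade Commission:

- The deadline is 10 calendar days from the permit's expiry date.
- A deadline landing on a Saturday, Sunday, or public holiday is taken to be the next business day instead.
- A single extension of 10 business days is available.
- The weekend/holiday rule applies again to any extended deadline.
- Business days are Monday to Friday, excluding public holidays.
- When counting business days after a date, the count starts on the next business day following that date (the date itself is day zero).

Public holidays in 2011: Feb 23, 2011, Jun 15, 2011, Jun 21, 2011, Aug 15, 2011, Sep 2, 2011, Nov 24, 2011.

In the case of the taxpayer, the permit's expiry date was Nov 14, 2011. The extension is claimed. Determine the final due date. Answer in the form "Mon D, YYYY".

From Nov 14, 2011, 10 calendar days later is Nov 24, 2011.
Because Nov 24, 2011 is a listed holiday, the deadline becomes Nov 25, 2011 (Friday).
Counting 10 further business days from Nov 25, 2011 reaches Dec 9, 2011.
Dec 9, 2011 is a Friday and not a listed holiday, so it stands.
Deadline: Dec 9, 2011.

Dec 9, 2011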